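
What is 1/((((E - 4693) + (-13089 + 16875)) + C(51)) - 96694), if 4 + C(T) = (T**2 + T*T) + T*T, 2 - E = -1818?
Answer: -1/87982 ≈ -1.1366e-5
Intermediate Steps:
E = 1820 (E = 2 - 1*(-1818) = 2 + 1818 = 1820)
C(T) = -4 + 3*T**2 (C(T) = -4 + ((T**2 + T*T) + T*T) = -4 + ((T**2 + T**2) + T**2) = -4 + (2*T**2 + T**2) = -4 + 3*T**2)
1/((((E - 4693) + (-13089 + 16875)) + C(51)) - 96694) = 1/((((1820 - 4693) + (-13089 + 16875)) + (-4 + 3*51**2)) - 96694) = 1/(((-2873 + 3786) + (-4 + 3*2601)) - 96694) = 1/((913 + (-4 + 7803)) - 96694) = 1/((913 + 7799) - 96694) = 1/(8712 - 96694) = 1/(-87982) = -1/87982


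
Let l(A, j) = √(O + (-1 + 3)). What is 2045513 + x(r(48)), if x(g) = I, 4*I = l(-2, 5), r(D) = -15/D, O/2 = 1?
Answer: 4091027/2 ≈ 2.0455e+6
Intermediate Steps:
O = 2 (O = 2*1 = 2)
l(A, j) = 2 (l(A, j) = √(2 + (-1 + 3)) = √(2 + 2) = √4 = 2)
I = ½ (I = (¼)*2 = ½ ≈ 0.50000)
x(g) = ½
2045513 + x(r(48)) = 2045513 + ½ = 4091027/2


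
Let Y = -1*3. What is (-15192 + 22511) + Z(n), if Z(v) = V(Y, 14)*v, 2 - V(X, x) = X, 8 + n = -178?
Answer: 6389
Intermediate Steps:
n = -186 (n = -8 - 178 = -186)
Y = -3
V(X, x) = 2 - X
Z(v) = 5*v (Z(v) = (2 - 1*(-3))*v = (2 + 3)*v = 5*v)
(-15192 + 22511) + Z(n) = (-15192 + 22511) + 5*(-186) = 7319 - 930 = 6389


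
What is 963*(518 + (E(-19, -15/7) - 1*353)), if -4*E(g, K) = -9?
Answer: 644247/4 ≈ 1.6106e+5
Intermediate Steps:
E(g, K) = 9/4 (E(g, K) = -1/4*(-9) = 9/4)
963*(518 + (E(-19, -15/7) - 1*353)) = 963*(518 + (9/4 - 1*353)) = 963*(518 + (9/4 - 353)) = 963*(518 - 1403/4) = 963*(669/4) = 644247/4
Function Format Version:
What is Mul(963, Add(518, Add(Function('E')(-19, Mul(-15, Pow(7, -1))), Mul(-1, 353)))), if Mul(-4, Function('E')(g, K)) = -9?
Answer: Rational(644247, 4) ≈ 1.6106e+5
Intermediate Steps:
Function('E')(g, K) = Rational(9, 4) (Function('E')(g, K) = Mul(Rational(-1, 4), -9) = Rational(9, 4))
Mul(963, Add(518, Add(Function('E')(-19, Mul(-15, Pow(7, -1))), Mul(-1, 353)))) = Mul(963, Add(518, Add(Rational(9, 4), Mul(-1, 353)))) = Mul(963, Add(518, Add(Rational(9, 4), -353))) = Mul(963, Add(518, Rational(-1403, 4))) = Mul(963, Rational(669, 4)) = Rational(644247, 4)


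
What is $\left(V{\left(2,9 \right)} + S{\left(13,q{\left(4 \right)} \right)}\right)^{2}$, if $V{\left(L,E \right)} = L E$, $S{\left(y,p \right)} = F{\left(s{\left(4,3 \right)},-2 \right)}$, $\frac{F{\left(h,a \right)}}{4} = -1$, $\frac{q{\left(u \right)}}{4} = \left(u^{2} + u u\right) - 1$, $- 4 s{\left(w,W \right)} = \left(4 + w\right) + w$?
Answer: $196$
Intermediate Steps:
$s{\left(w,W \right)} = -1 - \frac{w}{2}$ ($s{\left(w,W \right)} = - \frac{\left(4 + w\right) + w}{4} = - \frac{4 + 2 w}{4} = -1 - \frac{w}{2}$)
$q{\left(u \right)} = -4 + 8 u^{2}$ ($q{\left(u \right)} = 4 \left(\left(u^{2} + u u\right) - 1\right) = 4 \left(\left(u^{2} + u^{2}\right) - 1\right) = 4 \left(2 u^{2} - 1\right) = 4 \left(-1 + 2 u^{2}\right) = -4 + 8 u^{2}$)
$F{\left(h,a \right)} = -4$ ($F{\left(h,a \right)} = 4 \left(-1\right) = -4$)
$S{\left(y,p \right)} = -4$
$V{\left(L,E \right)} = E L$
$\left(V{\left(2,9 \right)} + S{\left(13,q{\left(4 \right)} \right)}\right)^{2} = \left(9 \cdot 2 - 4\right)^{2} = \left(18 - 4\right)^{2} = 14^{2} = 196$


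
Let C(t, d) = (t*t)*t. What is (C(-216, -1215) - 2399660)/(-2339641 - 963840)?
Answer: 12477356/3303481 ≈ 3.7770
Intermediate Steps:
C(t, d) = t³ (C(t, d) = t²*t = t³)
(C(-216, -1215) - 2399660)/(-2339641 - 963840) = ((-216)³ - 2399660)/(-2339641 - 963840) = (-10077696 - 2399660)/(-3303481) = -12477356*(-1/3303481) = 12477356/3303481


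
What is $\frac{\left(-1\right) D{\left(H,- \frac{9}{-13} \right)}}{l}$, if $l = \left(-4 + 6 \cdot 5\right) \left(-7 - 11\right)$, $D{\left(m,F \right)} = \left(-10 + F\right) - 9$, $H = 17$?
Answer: $- \frac{119}{3042} \approx -0.039119$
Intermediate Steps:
$D{\left(m,F \right)} = -19 + F$
$l = -468$ ($l = \left(-4 + 30\right) \left(-18\right) = 26 \left(-18\right) = -468$)
$\frac{\left(-1\right) D{\left(H,- \frac{9}{-13} \right)}}{l} = \frac{\left(-1\right) \left(-19 - \frac{9}{-13}\right)}{-468} = - (-19 - - \frac{9}{13}) \left(- \frac{1}{468}\right) = - (-19 + \frac{9}{13}) \left(- \frac{1}{468}\right) = \left(-1\right) \left(- \frac{238}{13}\right) \left(- \frac{1}{468}\right) = \frac{238}{13} \left(- \frac{1}{468}\right) = - \frac{119}{3042}$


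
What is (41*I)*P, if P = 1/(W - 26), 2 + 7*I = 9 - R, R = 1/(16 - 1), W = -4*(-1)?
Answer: -2132/1155 ≈ -1.8459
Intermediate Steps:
W = 4
R = 1/15 ≈ 0.066667
I = 104/105 (I = -2/7 + (9 - 1*1/15)/7 = -2/7 + (9 - 1/15)/7 = -2/7 + (⅐)*(134/15) = -2/7 + 134/105 = 104/105 ≈ 0.99048)
P = -1/22 (P = 1/(4 - 26) = 1/(-22) = -1/22 ≈ -0.045455)
(41*I)*P = (41*(104/105))*(-1/22) = (4264/105)*(-1/22) = -2132/1155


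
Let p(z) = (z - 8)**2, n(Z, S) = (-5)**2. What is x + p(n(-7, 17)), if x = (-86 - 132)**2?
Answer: 47813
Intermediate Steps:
n(Z, S) = 25
x = 47524 (x = (-218)**2 = 47524)
p(z) = (-8 + z)**2
x + p(n(-7, 17)) = 47524 + (-8 + 25)**2 = 47524 + 17**2 = 47524 + 289 = 47813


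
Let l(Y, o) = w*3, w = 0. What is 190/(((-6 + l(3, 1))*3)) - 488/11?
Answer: -5437/99 ≈ -54.919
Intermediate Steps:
l(Y, o) = 0 (l(Y, o) = 0*3 = 0)
190/(((-6 + l(3, 1))*3)) - 488/11 = 190/(((-6 + 0)*3)) - 488/11 = 190/((-6*3)) - 488*1/11 = 190/(-18) - 488/11 = 190*(-1/18) - 488/11 = -95/9 - 488/11 = -5437/99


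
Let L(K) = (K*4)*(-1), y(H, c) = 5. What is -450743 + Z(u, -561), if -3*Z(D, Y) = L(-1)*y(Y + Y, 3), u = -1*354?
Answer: -1352249/3 ≈ -4.5075e+5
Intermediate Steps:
u = -354
L(K) = -4*K (L(K) = (4*K)*(-1) = -4*K)
Z(D, Y) = -20/3 (Z(D, Y) = -(-4*(-1))*5/3 = -4*5/3 = -⅓*20 = -20/3)
-450743 + Z(u, -561) = -450743 - 20/3 = -1352249/3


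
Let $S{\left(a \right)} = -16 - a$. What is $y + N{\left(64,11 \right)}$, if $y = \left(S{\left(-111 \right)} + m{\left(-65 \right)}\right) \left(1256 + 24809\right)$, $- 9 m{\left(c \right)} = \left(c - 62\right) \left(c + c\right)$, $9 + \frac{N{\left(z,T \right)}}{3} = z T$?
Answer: $- \frac{408028810}{9} \approx -4.5337 \cdot 10^{7}$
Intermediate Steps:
$N{\left(z,T \right)} = -27 + 3 T z$ ($N{\left(z,T \right)} = -27 + 3 z T = -27 + 3 T z$)
$m{\left(c \right)} = - \frac{2 c \left(-62 + c\right)}{9}$ ($m{\left(c \right)} = - \frac{\left(c - 62\right) \left(c + c\right)}{9} = - \frac{\left(-62 + c\right) 2 c}{9} = - \frac{2 c \left(-62 + c\right)}{9}$)
$y = - \frac{408047575}{9}$ ($y = \left(\left(-16 - -111\right) + \frac{2}{9} \left(-65\right) \left(62 - -65\right)\right) \left(1256 + 24809\right) = \left(\left(-16 + 111\right) + \frac{2}{9} \left(-65\right) \left(62 + 65\right)\right) 26065 = \left(95 + \frac{2}{9} \left(-65\right) 127\right) 26065 = \left(95 - \frac{16510}{9}\right) 26065 = \left(- \frac{15655}{9}\right) 26065 = - \frac{408047575}{9} \approx -4.5339 \cdot 10^{7}$)
$y + N{\left(64,11 \right)} = - \frac{408047575}{9} - \left(27 - 2112\right) = - \frac{408047575}{9} + \left(-27 + 2112\right) = - \frac{408047575}{9} + 2085 = - \frac{408028810}{9}$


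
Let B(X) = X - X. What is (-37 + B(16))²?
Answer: 1369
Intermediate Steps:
B(X) = 0
(-37 + B(16))² = (-37 + 0)² = (-37)² = 1369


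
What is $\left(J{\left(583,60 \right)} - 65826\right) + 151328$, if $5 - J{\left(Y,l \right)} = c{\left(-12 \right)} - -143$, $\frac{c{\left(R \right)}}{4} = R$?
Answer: $85412$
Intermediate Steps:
$c{\left(R \right)} = 4 R$
$J{\left(Y,l \right)} = -90$ ($J{\left(Y,l \right)} = 5 - \left(4 \left(-12\right) - -143\right) = 5 - \left(-48 + 143\right) = 5 - 95 = -90$)
$\left(J{\left(583,60 \right)} - 65826\right) + 151328 = \left(-90 - 65826\right) + 151328 = -65916 + 151328 = 85412$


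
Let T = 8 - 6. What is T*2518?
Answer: 5036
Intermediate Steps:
T = 2
T*2518 = 2*2518 = 5036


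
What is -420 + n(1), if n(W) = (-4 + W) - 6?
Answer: -429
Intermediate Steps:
n(W) = -10 + W
-420 + n(1) = -420 + (-10 + 1) = -420 - 9 = -429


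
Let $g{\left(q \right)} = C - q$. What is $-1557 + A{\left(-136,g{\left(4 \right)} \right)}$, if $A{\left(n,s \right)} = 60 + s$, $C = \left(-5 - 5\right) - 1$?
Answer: $-1512$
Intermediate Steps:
$C = -11$ ($C = -10 - 1 = -11$)
$g{\left(q \right)} = -11 - q$
$-1557 + A{\left(-136,g{\left(4 \right)} \right)} = -1557 + \left(60 - 15\right) = -1557 + 45 = -1512$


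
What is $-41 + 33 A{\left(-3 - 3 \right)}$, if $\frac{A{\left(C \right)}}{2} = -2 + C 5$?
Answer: $-2153$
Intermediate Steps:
$A{\left(C \right)} = -4 + 10 C$ ($A{\left(C \right)} = 2 \left(-2 + C 5\right) = 2 \left(-2 + 5 C\right) = -4 + 10 C$)
$-41 + 33 A{\left(-3 - 3 \right)} = -41 + 33 \left(-4 + 10 \left(-3 - 3\right)\right) = -41 + 33 \left(-4 + 10 \left(-6\right)\right) = -41 + 33 \left(-4 - 60\right) = -41 + 33 \left(-64\right) = -41 - 2112 = -2153$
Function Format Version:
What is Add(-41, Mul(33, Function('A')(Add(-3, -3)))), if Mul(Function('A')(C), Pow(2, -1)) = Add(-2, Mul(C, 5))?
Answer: -2153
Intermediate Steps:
Function('A')(C) = Add(-4, Mul(10, C)) (Function('A')(C) = Mul(2, Add(-2, Mul(C, 5))) = Mul(2, Add(-2, Mul(5, C))) = Add(-4, Mul(10, C)))
Add(-41, Mul(33, Function('A')(Add(-3, -3)))) = Add(-41, Mul(33, Add(-4, Mul(10, Add(-3, -3))))) = Add(-41, Mul(33, Add(-4, Mul(10, -6)))) = Add(-41, Mul(33, Add(-4, -60))) = Add(-41, Mul(33, -64)) = Add(-41, -2112) = -2153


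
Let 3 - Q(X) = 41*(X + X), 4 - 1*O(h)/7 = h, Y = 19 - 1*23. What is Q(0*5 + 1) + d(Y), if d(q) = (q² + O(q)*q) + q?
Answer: -291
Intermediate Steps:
Y = -4 (Y = 19 - 23 = -4)
O(h) = 28 - 7*h
Q(X) = 3 - 82*X (Q(X) = 3 - 41*(X + X) = 3 - 41*2*X = 3 - 82*X)
d(q) = q + q² + q*(28 - 7*q) (d(q) = (q² + (28 - 7*q)*q) + q = (q² + q*(28 - 7*q)) + q = q + q² + q*(28 - 7*q))
Q(0*5 + 1) + d(Y) = (3 - 82*(0*5 + 1)) - 4*(29 - 6*(-4)) = (3 - 82*(0 + 1)) - 4*(29 + 24) = (3 - 82*1) - 4*53 = (3 - 82) - 212 = -79 - 212 = -291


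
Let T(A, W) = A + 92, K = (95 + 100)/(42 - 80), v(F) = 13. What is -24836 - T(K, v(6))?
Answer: -947069/38 ≈ -24923.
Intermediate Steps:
K = -195/38 (K = 195/(-38) = 195*(-1/38) = -195/38 ≈ -5.1316)
T(A, W) = 92 + A
-24836 - T(K, v(6)) = -24836 - (92 - 195/38) = -24836 - 1*3301/38 = -24836 - 3301/38 = -947069/38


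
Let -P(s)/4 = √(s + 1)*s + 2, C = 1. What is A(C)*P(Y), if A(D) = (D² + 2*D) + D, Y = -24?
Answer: -32 + 384*I*√23 ≈ -32.0 + 1841.6*I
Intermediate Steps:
A(D) = D² + 3*D
P(s) = -8 - 4*s*√(1 + s) (P(s) = -4*(√(s + 1)*s + 2) = -4*(√(1 + s)*s + 2) = -4*(s*√(1 + s) + 2) = -4*(2 + s*√(1 + s)) = -8 - 4*s*√(1 + s))
A(C)*P(Y) = (1*(3 + 1))*(-8 - 4*(-24)*√(1 - 24)) = (1*4)*(-8 - 4*(-24)*√(-23)) = 4*(-8 - 4*(-24)*I*√23) = 4*(-8 + 96*I*√23) = -32 + 384*I*√23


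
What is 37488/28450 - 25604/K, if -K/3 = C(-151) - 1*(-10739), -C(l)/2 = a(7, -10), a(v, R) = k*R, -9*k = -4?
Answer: 2905776564/1375998475 ≈ 2.1118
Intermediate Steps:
k = 4/9 (k = -⅑*(-4) = 4/9 ≈ 0.44444)
a(v, R) = 4*R/9
C(l) = 80/9 (C(l) = -8*(-10)/9 = -2*(-40/9) = 80/9)
K = -96731/3 (K = -3*(80/9 - 1*(-10739)) = -3*(80/9 + 10739) = -3*96731/9 = -96731/3 ≈ -32244.)
37488/28450 - 25604/K = 37488/28450 - 25604/(-96731/3) = 37488*(1/28450) - 25604*(-3/96731) = 18744/14225 + 76812/96731 = 2905776564/1375998475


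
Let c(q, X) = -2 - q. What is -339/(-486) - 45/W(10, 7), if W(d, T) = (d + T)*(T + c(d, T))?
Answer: 3379/2754 ≈ 1.2269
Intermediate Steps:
W(d, T) = (T + d)*(-2 + T - d) (W(d, T) = (d + T)*(T + (-2 - d)) = (T + d)*(-2 + T - d))
-339/(-486) - 45/W(10, 7) = -339/(-486) - 45/(7**2 - 1*10**2 - 2*7 - 2*10) = -339*(-1/486) - 45/(49 - 1*100 - 14 - 20) = 113/162 - 45/(49 - 100 - 14 - 20) = 113/162 - 45/(-85) = 113/162 - 45*(-1/85) = 113/162 + 9/17 = 3379/2754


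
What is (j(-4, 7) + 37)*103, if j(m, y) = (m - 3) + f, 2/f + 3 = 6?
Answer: 9476/3 ≈ 3158.7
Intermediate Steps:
f = 2/3 (f = 2/(-3 + 6) = 2/3 ≈ 0.66667)
j(m, y) = -7/3 + m (j(m, y) = (m - 3) + 2/3 = (-3 + m) + 2/3 = -7/3 + m)
(j(-4, 7) + 37)*103 = ((-7/3 - 4) + 37)*103 = (-19/3 + 37)*103 = (92/3)*103 = 9476/3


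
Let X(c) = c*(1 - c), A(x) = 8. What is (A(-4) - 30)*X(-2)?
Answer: 132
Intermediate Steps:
(A(-4) - 30)*X(-2) = (8 - 30)*(-2*(1 - 1*(-2))) = -(-44)*(1 + 2) = -(-44)*3 = -22*(-6) = 132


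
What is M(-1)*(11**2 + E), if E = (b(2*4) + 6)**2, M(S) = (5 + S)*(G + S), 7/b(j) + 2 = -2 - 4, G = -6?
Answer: -65975/16 ≈ -4123.4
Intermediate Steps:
b(j) = -7/8 (b(j) = 7/(-2 + (-2 - 4)) = 7/(-2 - 6) = 7/(-8) = 7*(-1/8) = -7/8)
M(S) = (-6 + S)*(5 + S) (M(S) = (5 + S)*(-6 + S) = (-6 + S)*(5 + S))
E = 1681/64 (E = (-7/8 + 6)**2 = (41/8)**2 = 1681/64 ≈ 26.266)
M(-1)*(11**2 + E) = (-30 + (-1)**2 - 1*(-1))*(11**2 + 1681/64) = (-30 + 1 + 1)*(121 + 1681/64) = -28*9425/64 = -65975/16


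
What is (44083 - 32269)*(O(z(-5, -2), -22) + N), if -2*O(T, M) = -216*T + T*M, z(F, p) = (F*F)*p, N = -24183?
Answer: -355991262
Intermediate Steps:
z(F, p) = p*F² (z(F, p) = F²*p = p*F²)
O(T, M) = 108*T - M*T/2 (O(T, M) = -(-216*T + T*M)/2 = -(-216*T + M*T)/2 = 108*T - M*T/2)
(44083 - 32269)*(O(z(-5, -2), -22) + N) = (44083 - 32269)*((-2*(-5)²)*(216 - 1*(-22))/2 - 24183) = 11814*((-2*25)*(216 + 22)/2 - 24183) = 11814*((½)*(-50)*238 - 24183) = 11814*(-5950 - 24183) = 11814*(-30133) = -355991262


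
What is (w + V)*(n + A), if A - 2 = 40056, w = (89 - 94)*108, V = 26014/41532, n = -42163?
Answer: 23577332465/20766 ≈ 1.1354e+6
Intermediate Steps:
V = 13007/20766 (V = 26014*(1/41532) = 13007/20766 ≈ 0.62636)
w = -540 (w = -5*108 = -540)
A = 40058 (A = 2 + 40056 = 40058)
(w + V)*(n + A) = (-540 + 13007/20766)*(-42163 + 40058) = -11200633/20766*(-2105) = 23577332465/20766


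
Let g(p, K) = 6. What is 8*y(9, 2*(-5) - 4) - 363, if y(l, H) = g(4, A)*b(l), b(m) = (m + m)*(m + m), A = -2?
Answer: 15189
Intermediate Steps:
b(m) = 4*m² (b(m) = (2*m)*(2*m) = 4*m²)
y(l, H) = 24*l² (y(l, H) = 6*(4*l²) = 24*l²)
8*y(9, 2*(-5) - 4) - 363 = 8*(24*9²) - 363 = 8*(24*81) - 363 = 8*1944 - 363 = 15552 - 363 = 15189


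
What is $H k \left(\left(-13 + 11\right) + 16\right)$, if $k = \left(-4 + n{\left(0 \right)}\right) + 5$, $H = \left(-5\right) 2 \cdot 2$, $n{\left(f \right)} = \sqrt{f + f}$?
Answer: $-280$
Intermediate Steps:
$n{\left(f \right)} = \sqrt{2} \sqrt{f}$ ($n{\left(f \right)} = \sqrt{2 f} = \sqrt{2} \sqrt{f}$)
$H = -20$ ($H = \left(-10\right) 2 = -20$)
$k = 1$ ($k = \left(-4 + \sqrt{2} \sqrt{0}\right) + 5 = \left(-4 + \sqrt{2} \cdot 0\right) + 5 = \left(-4 + 0\right) + 5 = -4 + 5 = 1$)
$H k \left(\left(-13 + 11\right) + 16\right) = \left(-20\right) 1 \left(\left(-13 + 11\right) + 16\right) = - 20 \left(-2 + 16\right) = \left(-20\right) 14 = -280$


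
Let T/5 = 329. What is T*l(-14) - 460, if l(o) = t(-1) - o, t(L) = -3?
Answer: 17635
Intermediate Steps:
T = 1645 (T = 5*329 = 1645)
l(o) = -3 - o
T*l(-14) - 460 = 1645*(-3 - 1*(-14)) - 460 = 1645*(-3 + 14) - 460 = 1645*11 - 460 = 18095 - 460 = 17635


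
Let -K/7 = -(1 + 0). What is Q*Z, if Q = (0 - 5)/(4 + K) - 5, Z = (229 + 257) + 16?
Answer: -30120/11 ≈ -2738.2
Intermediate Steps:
K = 7 (K = -(-7)*(1 + 0) = -(-7) = -7*(-1) = 7)
Z = 502 (Z = 486 + 16 = 502)
Q = -60/11 (Q = (0 - 5)/(4 + 7) - 5 = -5/11 - 5 = -60/11 ≈ -5.4545)
Q*Z = -60/11*502 = -30120/11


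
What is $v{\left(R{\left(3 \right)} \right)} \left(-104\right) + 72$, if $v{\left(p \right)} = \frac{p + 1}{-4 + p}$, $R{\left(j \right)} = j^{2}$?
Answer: $-136$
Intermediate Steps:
$v{\left(p \right)} = \frac{1 + p}{-4 + p}$
$v{\left(R{\left(3 \right)} \right)} \left(-104\right) + 72 = \frac{1 + 3^{2}}{-4 + 3^{2}} \left(-104\right) + 72 = \frac{1 + 9}{-4 + 9} \left(-104\right) + 72 = \frac{1}{5} \cdot 10 \left(-104\right) + 72 = 2 \left(-104\right) + 72 = -208 + 72 = -136$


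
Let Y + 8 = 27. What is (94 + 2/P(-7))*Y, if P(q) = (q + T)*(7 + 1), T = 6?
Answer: 7125/4 ≈ 1781.3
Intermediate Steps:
P(q) = 48 + 8*q (P(q) = (q + 6)*(7 + 1) = (6 + q)*8 = 48 + 8*q)
Y = 19 (Y = -8 + 27 = 19)
(94 + 2/P(-7))*Y = (94 + 2/(48 + 8*(-7)))*19 = (94 + 2/(48 - 56))*19 = (94 + 2/(-8))*19 = (94 + 2*(-1/8))*19 = (94 - 1/4)*19 = (375/4)*19 = 7125/4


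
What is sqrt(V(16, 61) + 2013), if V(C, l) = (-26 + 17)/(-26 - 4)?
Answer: 3*sqrt(22370)/10 ≈ 44.870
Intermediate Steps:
V(C, l) = 3/10 (V(C, l) = -9/(-30) = -9*(-1/30) = 3/10)
sqrt(V(16, 61) + 2013) = sqrt(3/10 + 2013) = sqrt(20133/10) = 3*sqrt(22370)/10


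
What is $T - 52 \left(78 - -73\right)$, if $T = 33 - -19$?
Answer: $-7800$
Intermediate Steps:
$T = 52$ ($T = 33 + 19 = 52$)
$T - 52 \left(78 - -73\right) = 52 - 52 \left(78 - -73\right) = 52 - 52 \left(78 + 73\right) = 52 - 7852 = -7800$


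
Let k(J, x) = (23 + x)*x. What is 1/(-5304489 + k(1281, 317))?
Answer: -1/5196709 ≈ -1.9243e-7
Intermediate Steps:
k(J, x) = x*(23 + x)
1/(-5304489 + k(1281, 317)) = 1/(-5304489 + 317*(23 + 317)) = 1/(-5304489 + 317*340) = 1/(-5304489 + 107780) = 1/(-5196709) = -1/5196709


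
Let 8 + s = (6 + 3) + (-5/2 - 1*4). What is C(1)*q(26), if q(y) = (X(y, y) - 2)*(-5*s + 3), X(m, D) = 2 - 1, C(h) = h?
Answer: -61/2 ≈ -30.500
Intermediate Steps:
X(m, D) = 1
s = -11/2 (s = -8 + ((6 + 3) + (-5/2 - 1*4)) = -8 + (9 + (-5*½ - 4)) = -8 + (9 + (-5/2 - 4)) = -8 + (9 - 13/2) = -8 + 5/2 = -11/2 ≈ -5.5000)
q(y) = -61/2 (q(y) = (1 - 2)*(-5*(-11/2) + 3) = -(55/2 + 3) = -1*61/2 = -61/2)
C(1)*q(26) = 1*(-61/2) = -61/2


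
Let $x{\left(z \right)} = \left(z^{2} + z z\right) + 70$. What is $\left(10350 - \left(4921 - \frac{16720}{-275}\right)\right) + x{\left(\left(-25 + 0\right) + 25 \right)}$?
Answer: $\frac{27191}{5} \approx 5438.2$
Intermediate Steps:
$x{\left(z \right)} = 70 + 2 z^{2}$ ($x{\left(z \right)} = \left(z^{2} + z^{2}\right) + 70 = 2 z^{2} + 70 = 70 + 2 z^{2}$)
$\left(10350 - \left(4921 - \frac{16720}{-275}\right)\right) + x{\left(\left(-25 + 0\right) + 25 \right)} = \left(10350 - \left(4921 - \frac{16720}{-275}\right)\right) + \left(70 + 2 \left(\left(-25 + 0\right) + 25\right)^{2}\right) = \left(10350 - \left(4921 - - \frac{304}{5}\right)\right) + \left(70 + 2 \left(-25 + 25\right)^{2}\right) = \left(10350 - \frac{24909}{5}\right) + \left(70 + 2 \cdot 0^{2}\right) = \left(10350 - \frac{24909}{5}\right) + \left(70 + 2 \cdot 0\right) = \left(10350 - \frac{24909}{5}\right) + \left(70 + 0\right) = \frac{26841}{5} + 70 = \frac{27191}{5}$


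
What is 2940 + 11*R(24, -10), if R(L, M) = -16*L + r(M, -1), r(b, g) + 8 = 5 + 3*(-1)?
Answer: -1350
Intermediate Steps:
r(b, g) = -6 (r(b, g) = -8 + (5 + 3*(-1)) = -8 + (5 - 3) = -8 + 2 = -6)
R(L, M) = -6 - 16*L (R(L, M) = -16*L - 6 = -6 - 16*L)
2940 + 11*R(24, -10) = 2940 + 11*(-6 - 16*24) = 2940 + 11*(-6 - 384) = 2940 + 11*(-390) = 2940 - 4290 = -1350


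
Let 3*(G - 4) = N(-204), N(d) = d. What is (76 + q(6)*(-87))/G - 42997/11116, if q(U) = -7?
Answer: -2591567/177856 ≈ -14.571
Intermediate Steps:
G = -64 (G = 4 + (1/3)*(-204) = 4 - 68 = -64)
(76 + q(6)*(-87))/G - 42997/11116 = (76 - 7*(-87))/(-64) - 42997/11116 = (76 + 609)*(-1/64) - 42997*1/11116 = 685*(-1/64) - 42997/11116 = -685/64 - 42997/11116 = -2591567/177856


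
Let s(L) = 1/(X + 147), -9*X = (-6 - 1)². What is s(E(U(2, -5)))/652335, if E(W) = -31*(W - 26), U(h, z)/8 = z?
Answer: 3/277024930 ≈ 1.0829e-8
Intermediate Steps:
X = -49/9 (X = -(-6 - 1)²/9 = -⅑*(-7)² = -⅑*49 = -49/9 ≈ -5.4444)
U(h, z) = 8*z
E(W) = 806 - 31*W (E(W) = -31*(-26 + W) = 806 - 31*W)
s(L) = 9/1274 (s(L) = 1/(-49/9 + 147) = 1/(1274/9) = 9/1274)
s(E(U(2, -5)))/652335 = (9/1274)/652335 = (9/1274)*(1/652335) = 3/277024930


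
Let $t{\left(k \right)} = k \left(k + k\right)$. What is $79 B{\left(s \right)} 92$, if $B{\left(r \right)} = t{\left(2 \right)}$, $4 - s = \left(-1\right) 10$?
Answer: $58144$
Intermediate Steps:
$s = 14$ ($s = 4 - \left(-1\right) 10 = 4 - -10 = 4 + 10 = 14$)
$t{\left(k \right)} = 2 k^{2}$ ($t{\left(k \right)} = k 2 k = 2 k^{2}$)
$B{\left(r \right)} = 8$ ($B{\left(r \right)} = 2 \cdot 2^{2} = 2 \cdot 4 = 8$)
$79 B{\left(s \right)} 92 = 79 \cdot 8 \cdot 92 = 632 \cdot 92 = 58144$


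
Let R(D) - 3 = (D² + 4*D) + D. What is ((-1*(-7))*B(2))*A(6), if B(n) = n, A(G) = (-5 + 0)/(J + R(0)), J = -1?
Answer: -35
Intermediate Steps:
R(D) = 3 + D² + 5*D (R(D) = 3 + ((D² + 4*D) + D) = 3 + (D² + 5*D) = 3 + D² + 5*D)
A(G) = -5/2 (A(G) = (-5 + 0)/(-1 + (3 + 0² + 5*0)) = -5/(-1 + (3 + 0 + 0)) = -5/(-1 + 3) = -5/2)
((-1*(-7))*B(2))*A(6) = (-1*(-7)*2)*(-5/2) = (7*2)*(-5/2) = 14*(-5/2) = -35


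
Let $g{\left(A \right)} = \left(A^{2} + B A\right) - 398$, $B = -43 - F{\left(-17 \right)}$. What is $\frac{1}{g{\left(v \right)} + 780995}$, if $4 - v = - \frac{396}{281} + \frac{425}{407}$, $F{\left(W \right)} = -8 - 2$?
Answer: $\frac{13079810689}{10208426107194693} \approx 1.2813 \cdot 10^{-6}$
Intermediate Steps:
$F{\left(W \right)} = -10$ ($F{\left(W \right)} = -8 - 2 = -10$)
$B = -33$ ($B = -43 - -10 = -43 + 10 = -33$)
$v = \frac{499215}{114367}$ ($v = 4 - \left(- \frac{396}{281} + \frac{425}{407}\right) = 4 - - \frac{41747}{114367} = 4 + \frac{41747}{114367} = \frac{499215}{114367} \approx 4.365$)
$g{\left(A \right)} = -398 + A^{2} - 33 A$ ($g{\left(A \right)} = \left(A^{2} - 33 A\right) - 398 = -398 + A^{2} - 33 A$)
$\frac{1}{g{\left(v \right)} + 780995} = \frac{1}{\left(-398 + \left(\frac{499215}{114367}\right)^{2} - \frac{1497645}{10397}\right) + 780995} = \frac{1}{\left(-398 + \frac{249215616225}{13079810689} - \frac{1497645}{10397}\right) + 780995} = \frac{1}{- \frac{6840641860862}{13079810689} + 780995} = \frac{1}{\frac{10208426107194693}{13079810689}} = \frac{13079810689}{10208426107194693}$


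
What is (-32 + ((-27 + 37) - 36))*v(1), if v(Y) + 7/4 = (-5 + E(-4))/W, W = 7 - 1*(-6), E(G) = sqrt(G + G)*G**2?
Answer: 3219/26 - 1856*I*sqrt(2)/13 ≈ 123.81 - 201.91*I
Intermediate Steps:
E(G) = sqrt(2)*G**(5/2) (E(G) = sqrt(2*G)*G**2 = (sqrt(2)*sqrt(G))*G**2 = sqrt(2)*G**(5/2))
W = 13 (W = 7 + 6 = 13)
v(Y) = -111/52 + 32*I*sqrt(2)/13 (v(Y) = -7/4 + (-5 + sqrt(2)*(-4)**(5/2))/13 = -7/4 + (-5 + sqrt(2)*(32*I))*(1/13) = -7/4 + (-5 + 32*I*sqrt(2))*(1/13) = -7/4 + (-5/13 + 32*I*sqrt(2)/13) = -111/52 + 32*I*sqrt(2)/13)
(-32 + ((-27 + 37) - 36))*v(1) = (-32 + ((-27 + 37) - 36))*(-111/52 + 32*I*sqrt(2)/13) = (-32 + (10 - 36))*(-111/52 + 32*I*sqrt(2)/13) = (-32 - 26)*(-111/52 + 32*I*sqrt(2)/13) = -58*(-111/52 + 32*I*sqrt(2)/13) = 3219/26 - 1856*I*sqrt(2)/13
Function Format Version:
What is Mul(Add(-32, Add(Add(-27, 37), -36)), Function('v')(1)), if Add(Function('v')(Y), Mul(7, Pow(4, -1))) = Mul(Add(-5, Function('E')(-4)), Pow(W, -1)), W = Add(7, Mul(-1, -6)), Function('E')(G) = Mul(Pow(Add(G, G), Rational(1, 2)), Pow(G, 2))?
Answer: Add(Rational(3219, 26), Mul(Rational(-1856, 13), I, Pow(2, Rational(1, 2)))) ≈ Add(123.81, Mul(-201.91, I))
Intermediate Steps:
Function('E')(G) = Mul(Pow(2, Rational(1, 2)), Pow(G, Rational(5, 2))) (Function('E')(G) = Mul(Pow(Mul(2, G), Rational(1, 2)), Pow(G, 2)) = Mul(Mul(Pow(2, Rational(1, 2)), Pow(G, Rational(1, 2))), Pow(G, 2)) = Mul(Pow(2, Rational(1, 2)), Pow(G, Rational(5, 2))))
W = 13 (W = Add(7, 6) = 13)
Function('v')(Y) = Add(Rational(-111, 52), Mul(Rational(32, 13), I, Pow(2, Rational(1, 2)))) (Function('v')(Y) = Add(Rational(-7, 4), Mul(Add(-5, Mul(Pow(2, Rational(1, 2)), Pow(-4, Rational(5, 2)))), Pow(13, -1))) = Add(Rational(-7, 4), Mul(Add(-5, Mul(Pow(2, Rational(1, 2)), Mul(32, I))), Rational(1, 13))) = Add(Rational(-7, 4), Mul(Add(-5, Mul(32, I, Pow(2, Rational(1, 2)))), Rational(1, 13))) = Add(Rational(-7, 4), Add(Rational(-5, 13), Mul(Rational(32, 13), I, Pow(2, Rational(1, 2))))) = Add(Rational(-111, 52), Mul(Rational(32, 13), I, Pow(2, Rational(1, 2)))))
Mul(Add(-32, Add(Add(-27, 37), -36)), Function('v')(1)) = Mul(Add(-32, Add(Add(-27, 37), -36)), Add(Rational(-111, 52), Mul(Rational(32, 13), I, Pow(2, Rational(1, 2))))) = Mul(Add(-32, Add(10, -36)), Add(Rational(-111, 52), Mul(Rational(32, 13), I, Pow(2, Rational(1, 2))))) = Mul(Add(-32, -26), Add(Rational(-111, 52), Mul(Rational(32, 13), I, Pow(2, Rational(1, 2))))) = Mul(-58, Add(Rational(-111, 52), Mul(Rational(32, 13), I, Pow(2, Rational(1, 2))))) = Add(Rational(3219, 26), Mul(Rational(-1856, 13), I, Pow(2, Rational(1, 2))))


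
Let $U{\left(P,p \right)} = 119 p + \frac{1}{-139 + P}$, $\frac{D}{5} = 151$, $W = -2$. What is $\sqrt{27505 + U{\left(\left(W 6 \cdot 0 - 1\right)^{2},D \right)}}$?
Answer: $\frac{\sqrt{2234813262}}{138} \approx 342.56$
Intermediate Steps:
$D = 755$ ($D = 5 \cdot 151 = 755$)
$U{\left(P,p \right)} = \frac{1}{-139 + P} + 119 p$
$\sqrt{27505 + U{\left(\left(W 6 \cdot 0 - 1\right)^{2},D \right)}} = \sqrt{27505 + \frac{1 - 12488455 + 119 \left(\left(-2\right) 6 \cdot 0 - 1\right)^{2} \cdot 755}{-139 + \left(\left(-2\right) 6 \cdot 0 - 1\right)^{2}}} = \sqrt{27505 + \frac{1 - 12488455 + 119 \left(\left(-12\right) 0 - 1\right)^{2} \cdot 755}{-139 + \left(\left(-12\right) 0 - 1\right)^{2}}} = \sqrt{27505 + \frac{1 - 12488455 + 119 \left(0 - 1\right)^{2} \cdot 755}{-139 + \left(0 - 1\right)^{2}}} = \sqrt{27505 + \frac{1 - 12488455 + 119 \left(-1\right)^{2} \cdot 755}{-139 + \left(-1\right)^{2}}} = \sqrt{27505 + \frac{1 - 12488455 + 119 \cdot 1 \cdot 755}{-139 + 1}} = \sqrt{27505 + \frac{1 - 12488455 + 89845}{-138}} = \sqrt{27505 - - \frac{12398609}{138}} = \sqrt{27505 + \frac{12398609}{138}} = \sqrt{\frac{16194299}{138}} = \frac{\sqrt{2234813262}}{138}$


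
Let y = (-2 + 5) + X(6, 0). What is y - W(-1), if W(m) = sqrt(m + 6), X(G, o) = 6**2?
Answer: 39 - sqrt(5) ≈ 36.764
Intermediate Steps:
X(G, o) = 36
W(m) = sqrt(6 + m)
y = 39 (y = (-2 + 5) + 36 = 3 + 36 = 39)
y - W(-1) = 39 - sqrt(6 - 1) = 39 - sqrt(5)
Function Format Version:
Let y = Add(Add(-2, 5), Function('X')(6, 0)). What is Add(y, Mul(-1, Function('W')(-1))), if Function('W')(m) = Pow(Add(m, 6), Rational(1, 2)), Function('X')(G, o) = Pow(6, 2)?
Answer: Add(39, Mul(-1, Pow(5, Rational(1, 2)))) ≈ 36.764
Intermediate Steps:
Function('X')(G, o) = 36
Function('W')(m) = Pow(Add(6, m), Rational(1, 2))
y = 39 (y = Add(Add(-2, 5), 36) = Add(3, 36) = 39)
Add(y, Mul(-1, Function('W')(-1))) = Add(39, Mul(-1, Pow(Add(6, -1), Rational(1, 2)))) = Add(39, Mul(-1, Pow(5, Rational(1, 2))))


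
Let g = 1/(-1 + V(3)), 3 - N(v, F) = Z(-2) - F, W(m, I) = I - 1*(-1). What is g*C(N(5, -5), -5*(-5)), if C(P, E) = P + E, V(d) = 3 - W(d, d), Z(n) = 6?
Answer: -17/2 ≈ -8.5000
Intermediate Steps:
W(m, I) = 1 + I (W(m, I) = I + 1 = 1 + I)
V(d) = 2 - d (V(d) = 3 - (1 + d) = 3 + (-1 - d) = 2 - d)
N(v, F) = -3 + F (N(v, F) = 3 - (6 - F) = 3 + (-6 + F) = -3 + F)
g = -½ (g = 1/(-1 + (2 - 1*3)) = 1/(-1 + (2 - 3)) = 1/(-1 - 1) = 1/(-2) = -½ ≈ -0.50000)
C(P, E) = E + P
g*C(N(5, -5), -5*(-5)) = -(-5*(-5) + (-3 - 5))/2 = -(25 - 8)/2 = -½*17 = -17/2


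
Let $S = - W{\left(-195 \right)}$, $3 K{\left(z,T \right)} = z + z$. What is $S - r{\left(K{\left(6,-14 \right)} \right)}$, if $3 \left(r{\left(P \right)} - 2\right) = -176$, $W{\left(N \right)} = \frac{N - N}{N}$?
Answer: $\frac{170}{3} \approx 56.667$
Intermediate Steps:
$K{\left(z,T \right)} = \frac{2 z}{3}$ ($K{\left(z,T \right)} = \frac{z + z}{3} = \frac{2 z}{3}$)
$W{\left(N \right)} = 0$ ($W{\left(N \right)} = \frac{0}{N} = 0$)
$r{\left(P \right)} = - \frac{170}{3}$ ($r{\left(P \right)} = 2 + \frac{1}{3} \left(-176\right) = 2 - \frac{176}{3} = - \frac{170}{3}$)
$S = 0$ ($S = \left(-1\right) 0 = 0$)
$S - r{\left(K{\left(6,-14 \right)} \right)} = 0 - - \frac{170}{3} = 0 + \frac{170}{3} = \frac{170}{3}$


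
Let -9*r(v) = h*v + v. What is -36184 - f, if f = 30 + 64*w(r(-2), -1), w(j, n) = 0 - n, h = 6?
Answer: -36278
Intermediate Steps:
r(v) = -7*v/9 (r(v) = -(6*v + v)/9 = -7*v/9)
w(j, n) = -n
f = 94 (f = 30 + 64*(-1*(-1)) = 30 + 64*1 = 30 + 64 = 94)
-36184 - f = -36184 - 1*94 = -36184 - 94 = -36278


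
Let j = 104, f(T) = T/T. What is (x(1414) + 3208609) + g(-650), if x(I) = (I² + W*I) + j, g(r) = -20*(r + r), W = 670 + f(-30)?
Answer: 6182903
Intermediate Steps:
f(T) = 1
W = 671 (W = 670 + 1 = 671)
g(r) = -40*r
x(I) = 104 + I² + 671*I (x(I) = (I² + 671*I) + 104 = 104 + I² + 671*I)
(x(1414) + 3208609) + g(-650) = ((104 + 1414² + 671*1414) + 3208609) - 40*(-650) = ((104 + 1999396 + 948794) + 3208609) + 26000 = (2948294 + 3208609) + 26000 = 6156903 + 26000 = 6182903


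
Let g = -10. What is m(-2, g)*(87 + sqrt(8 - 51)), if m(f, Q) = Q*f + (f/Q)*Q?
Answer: 1566 + 18*I*sqrt(43) ≈ 1566.0 + 118.03*I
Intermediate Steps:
m(f, Q) = f + Q*f (m(f, Q) = Q*f + f = f + Q*f)
m(-2, g)*(87 + sqrt(8 - 51)) = (-2*(1 - 10))*(87 + sqrt(8 - 51)) = (-2*(-9))*(87 + sqrt(-43)) = 18*(87 + I*sqrt(43)) = 1566 + 18*I*sqrt(43)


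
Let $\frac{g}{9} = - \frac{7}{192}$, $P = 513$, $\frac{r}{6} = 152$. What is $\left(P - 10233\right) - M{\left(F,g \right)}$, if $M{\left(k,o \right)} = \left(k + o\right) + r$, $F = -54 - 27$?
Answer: $- \frac{675243}{64} \approx -10551.0$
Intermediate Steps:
$r = 912$ ($r = 6 \cdot 152 = 912$)
$g = - \frac{21}{64}$ ($g = 9 \left(- \frac{7}{192}\right) = - \frac{21}{64} \approx -0.32813$)
$F = -81$ ($F = -54 - 27 = -81$)
$M{\left(k,o \right)} = 912 + k + o$ ($M{\left(k,o \right)} = \left(k + o\right) + 912 = 912 + k + o$)
$\left(P - 10233\right) - M{\left(F,g \right)} = \left(513 - 10233\right) - \left(912 - 81 - \frac{21}{64}\right) = \left(513 - 10233\right) - \frac{53163}{64} = -9720 - \frac{53163}{64} = - \frac{675243}{64}$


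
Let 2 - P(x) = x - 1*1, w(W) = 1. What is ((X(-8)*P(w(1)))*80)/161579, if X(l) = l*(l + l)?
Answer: 20480/161579 ≈ 0.12675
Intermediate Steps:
X(l) = 2*l² (X(l) = l*(2*l) = 2*l²)
P(x) = 3 - x (P(x) = 2 - (x - 1*1) = 2 - (x - 1) = 2 - (-1 + x) = 2 + (1 - x) = 3 - x)
((X(-8)*P(w(1)))*80)/161579 = (((2*(-8)²)*(3 - 1*1))*80)/161579 = (((2*64)*(3 - 1))*80)*(1/161579) = ((128*2)*80)*(1/161579) = (256*80)*(1/161579) = 20480*(1/161579) = 20480/161579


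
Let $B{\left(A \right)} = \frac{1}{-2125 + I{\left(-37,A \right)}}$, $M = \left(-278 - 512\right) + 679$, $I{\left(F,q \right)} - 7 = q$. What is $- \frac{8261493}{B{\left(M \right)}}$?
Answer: $18414867897$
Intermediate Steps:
$I{\left(F,q \right)} = 7 + q$
$M = -111$ ($M = -790 + 679 = -111$)
$B{\left(A \right)} = \frac{1}{-2118 + A}$ ($B{\left(A \right)} = \frac{1}{-2125 + \left(7 + A\right)} = \frac{1}{-2118 + A}$)
$- \frac{8261493}{B{\left(M \right)}} = - \frac{8261493}{\frac{1}{-2118 - 111}} = - \frac{8261493}{\frac{1}{-2229}} = - \frac{8261493}{- \frac{1}{2229}} = \left(-8261493\right) \left(-2229\right) = 18414867897$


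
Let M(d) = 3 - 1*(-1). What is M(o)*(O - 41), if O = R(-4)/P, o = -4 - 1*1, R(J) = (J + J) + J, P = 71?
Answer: -11692/71 ≈ -164.68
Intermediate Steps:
R(J) = 3*J (R(J) = 2*J + J = 3*J)
o = -5 (o = -4 - 1 = -5)
M(d) = 4 (M(d) = 3 + 1 = 4)
O = -12/71 (O = (3*(-4))/71 = -12*1/71 = -12/71 ≈ -0.16901)
M(o)*(O - 41) = 4*(-12/71 - 41) = 4*(-2923/71) = -11692/71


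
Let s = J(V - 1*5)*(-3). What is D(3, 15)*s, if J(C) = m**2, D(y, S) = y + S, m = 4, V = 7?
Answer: -864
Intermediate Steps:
D(y, S) = S + y
J(C) = 16 (J(C) = 4**2 = 16)
s = -48 (s = 16*(-3) = -48)
D(3, 15)*s = (15 + 3)*(-48) = 18*(-48) = -864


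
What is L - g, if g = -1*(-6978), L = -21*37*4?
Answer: -10086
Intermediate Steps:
L = -3108 (L = -777*4 = -3108)
g = 6978
L - g = -3108 - 1*6978 = -3108 - 6978 = -10086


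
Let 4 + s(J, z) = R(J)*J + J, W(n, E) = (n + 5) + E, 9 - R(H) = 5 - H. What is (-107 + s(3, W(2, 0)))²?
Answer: 7569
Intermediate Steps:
R(H) = 4 + H (R(H) = 9 - (5 - H) = 9 + (-5 + H) = 4 + H)
W(n, E) = 5 + E + n (W(n, E) = (5 + n) + E = 5 + E + n)
s(J, z) = -4 + J + J*(4 + J) (s(J, z) = -4 + ((4 + J)*J + J) = -4 + (J*(4 + J) + J) = -4 + (J + J*(4 + J)) = -4 + J + J*(4 + J))
(-107 + s(3, W(2, 0)))² = (-107 + (-4 + 3 + 3*(4 + 3)))² = (-107 + (-4 + 3 + 3*7))² = (-107 + (-4 + 3 + 21))² = (-107 + 20)² = (-87)² = 7569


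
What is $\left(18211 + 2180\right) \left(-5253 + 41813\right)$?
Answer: $745494960$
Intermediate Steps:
$\left(18211 + 2180\right) \left(-5253 + 41813\right) = 20391 \cdot 36560 = 745494960$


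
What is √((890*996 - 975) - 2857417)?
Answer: 4*I*√123247 ≈ 1404.3*I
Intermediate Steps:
√((890*996 - 975) - 2857417) = √((886440 - 975) - 2857417) = √(885465 - 2857417) = √(-1971952) = 4*I*√123247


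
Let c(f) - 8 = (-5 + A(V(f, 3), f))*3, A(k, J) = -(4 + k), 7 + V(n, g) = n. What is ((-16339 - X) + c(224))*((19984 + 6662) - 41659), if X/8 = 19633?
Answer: 2613357949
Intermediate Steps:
V(n, g) = -7 + n
X = 157064 (X = 8*19633 = 157064)
A(k, J) = -4 - k
c(f) = 2 - 3*f (c(f) = 8 + (-5 + (-4 - (-7 + f)))*3 = 8 + (-5 + (-4 + (7 - f)))*3 = 8 + (-5 + (3 - f))*3 = 8 + (-2 - f)*3 = 8 + (-6 - 3*f) = 2 - 3*f)
((-16339 - X) + c(224))*((19984 + 6662) - 41659) = ((-16339 - 1*157064) + (2 - 3*224))*((19984 + 6662) - 41659) = ((-16339 - 157064) + (2 - 672))*(26646 - 41659) = (-173403 - 670)*(-15013) = -174073*(-15013) = 2613357949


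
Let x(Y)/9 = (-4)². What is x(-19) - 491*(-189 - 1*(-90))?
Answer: 48753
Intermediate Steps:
x(Y) = 144 (x(Y) = 9*(-4)² = 9*16 = 144)
x(-19) - 491*(-189 - 1*(-90)) = 144 - 491*(-189 - 1*(-90)) = 144 - 491*(-189 + 90) = 144 - 491*(-99) = 144 + 48609 = 48753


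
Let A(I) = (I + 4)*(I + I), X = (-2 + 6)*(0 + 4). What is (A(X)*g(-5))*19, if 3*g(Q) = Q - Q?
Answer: 0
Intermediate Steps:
X = 16 (X = 4*4 = 16)
A(I) = 2*I*(4 + I) (A(I) = (4 + I)*(2*I) = 2*I*(4 + I))
g(Q) = 0 (g(Q) = (Q - Q)/3 = (⅓)*0 = 0)
(A(X)*g(-5))*19 = ((2*16*(4 + 16))*0)*19 = ((2*16*20)*0)*19 = (640*0)*19 = 0*19 = 0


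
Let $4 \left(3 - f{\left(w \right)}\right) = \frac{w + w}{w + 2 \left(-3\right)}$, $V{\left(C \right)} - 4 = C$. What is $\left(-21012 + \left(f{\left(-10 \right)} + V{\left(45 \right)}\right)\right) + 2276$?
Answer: $- \frac{298949}{16} \approx -18684.0$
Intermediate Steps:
$V{\left(C \right)} = 4 + C$
$f{\left(w \right)} = 3 - \frac{w}{2 \left(-6 + w\right)}$ ($f{\left(w \right)} = 3 - \frac{\left(w + w\right) \frac{1}{w + 2 \left(-3\right)}}{4} = 3 - \frac{2 w \frac{1}{w - 6}}{4} = 3 - \frac{2 w \frac{1}{-6 + w}}{4} = 3 - \frac{w}{2 \left(-6 + w\right)}$)
$\left(-21012 + \left(f{\left(-10 \right)} + V{\left(45 \right)}\right)\right) + 2276 = \left(-21012 + \left(\frac{-36 + 5 \left(-10\right)}{2 \left(-6 - 10\right)} + \left(4 + 45\right)\right)\right) + 2276 = \left(-21012 + \left(\frac{-36 - 50}{2 \left(-16\right)} + 49\right)\right) + 2276 = \left(-21012 + \left(\frac{1}{2} \left(- \frac{1}{16}\right) \left(-86\right) + 49\right)\right) + 2276 = \left(-21012 + \left(\frac{43}{16} + 49\right)\right) + 2276 = \left(-21012 + \frac{827}{16}\right) + 2276 = - \frac{335365}{16} + 2276 = - \frac{298949}{16}$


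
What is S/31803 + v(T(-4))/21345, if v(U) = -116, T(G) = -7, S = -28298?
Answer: -202569986/226278345 ≈ -0.89522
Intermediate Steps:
S/31803 + v(T(-4))/21345 = -28298/31803 - 116/21345 = -202569986/226278345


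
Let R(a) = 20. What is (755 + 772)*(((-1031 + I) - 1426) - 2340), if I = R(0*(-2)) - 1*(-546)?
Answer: -6460737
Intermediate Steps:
I = 566 (I = 20 - 1*(-546) = 20 + 546 = 566)
(755 + 772)*(((-1031 + I) - 1426) - 2340) = (755 + 772)*(((-1031 + 566) - 1426) - 2340) = 1527*((-465 - 1426) - 2340) = 1527*(-1891 - 2340) = 1527*(-4231) = -6460737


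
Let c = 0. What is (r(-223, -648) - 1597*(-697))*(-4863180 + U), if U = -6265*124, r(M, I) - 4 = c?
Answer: -6278001844520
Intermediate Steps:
r(M, I) = 4 (r(M, I) = 4 + 0 = 4)
U = -776860
(r(-223, -648) - 1597*(-697))*(-4863180 + U) = (4 - 1597*(-697))*(-4863180 - 776860) = (4 + 1113109)*(-5640040) = 1113113*(-5640040) = -6278001844520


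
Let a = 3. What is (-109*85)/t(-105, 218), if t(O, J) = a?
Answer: -9265/3 ≈ -3088.3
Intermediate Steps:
t(O, J) = 3
(-109*85)/t(-105, 218) = -109*85/3 = -9265*1/3 = -9265/3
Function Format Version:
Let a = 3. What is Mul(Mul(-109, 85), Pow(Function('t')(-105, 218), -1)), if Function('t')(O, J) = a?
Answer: Rational(-9265, 3) ≈ -3088.3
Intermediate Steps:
Function('t')(O, J) = 3
Mul(Mul(-109, 85), Pow(Function('t')(-105, 218), -1)) = Mul(Mul(-109, 85), Pow(3, -1)) = Mul(-9265, Rational(1, 3)) = Rational(-9265, 3)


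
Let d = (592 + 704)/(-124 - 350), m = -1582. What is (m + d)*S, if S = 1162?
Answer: -145475428/79 ≈ -1.8415e+6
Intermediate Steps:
d = -216/79 (d = 1296/(-474) = 1296*(-1/474) = -216/79 ≈ -2.7342)
(m + d)*S = (-1582 - 216/79)*1162 = -125194/79*1162 = -145475428/79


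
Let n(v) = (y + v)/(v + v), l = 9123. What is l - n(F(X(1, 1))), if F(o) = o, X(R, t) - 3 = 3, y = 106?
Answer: 27341/3 ≈ 9113.7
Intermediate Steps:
X(R, t) = 6 (X(R, t) = 3 + 3 = 6)
n(v) = (106 + v)/(2*v) (n(v) = (106 + v)/(v + v) = (106 + v)/((2*v)) = (106 + v)*(1/(2*v)) = (106 + v)/(2*v))
l - n(F(X(1, 1))) = 9123 - (106 + 6)/(2*6) = 9123 - 112/(2*6) = 9123 - 1*28/3 = 9123 - 28/3 = 27341/3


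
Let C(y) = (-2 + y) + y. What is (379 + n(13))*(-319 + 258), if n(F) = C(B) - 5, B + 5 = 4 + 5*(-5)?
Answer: -19520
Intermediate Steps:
B = -26 (B = -5 + (4 + 5*(-5)) = -5 + (4 - 25) = -5 - 21 = -26)
C(y) = -2 + 2*y
n(F) = -59 (n(F) = (-2 + 2*(-26)) - 5 = (-2 - 52) - 5 = -54 - 5 = -59)
(379 + n(13))*(-319 + 258) = (379 - 59)*(-319 + 258) = 320*(-61) = -19520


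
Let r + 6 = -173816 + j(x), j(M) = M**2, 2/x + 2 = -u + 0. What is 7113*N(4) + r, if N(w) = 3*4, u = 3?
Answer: -2211646/25 ≈ -88466.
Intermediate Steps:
x = -2/5 (x = 2/(-2 + (-1*3 + 0)) = 2/(-2 + (-3 + 0)) = 2/(-2 - 3) = 2/(-5) = 2*(-1/5) = -2/5 ≈ -0.40000)
N(w) = 12
r = -4345546/25 (r = -6 + (-173816 + (-2/5)**2) = -6 + (-173816 + 4/25) = -6 - 4345396/25 = -4345546/25 ≈ -1.7382e+5)
7113*N(4) + r = 7113*12 - 4345546/25 = 85356 - 4345546/25 = -2211646/25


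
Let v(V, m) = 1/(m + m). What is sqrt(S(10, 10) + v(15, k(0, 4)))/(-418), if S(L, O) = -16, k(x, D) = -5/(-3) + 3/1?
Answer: -I*sqrt(3115)/5852 ≈ -0.0095373*I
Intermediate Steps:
k(x, D) = 14/3 (k(x, D) = -5*(-1/3) + 3*1 = 5/3 + 3 = 14/3)
v(V, m) = 1/(2*m)
sqrt(S(10, 10) + v(15, k(0, 4)))/(-418) = sqrt(-16 + 1/(2*(14/3)))/(-418) = sqrt(-16 + (1/2)*(3/14))*(-1/418) = sqrt(-16 + 3/28)*(-1/418) = sqrt(-445/28)*(-1/418) = (I*sqrt(3115)/14)*(-1/418) = -I*sqrt(3115)/5852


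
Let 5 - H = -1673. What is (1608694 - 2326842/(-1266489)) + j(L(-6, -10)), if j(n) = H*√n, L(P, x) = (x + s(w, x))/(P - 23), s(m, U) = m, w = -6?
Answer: 32339612416/20103 + 6712*√29/29 ≈ 1.6099e+6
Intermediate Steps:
H = 1678 (H = 5 - 1*(-1673) = 5 + 1673 = 1678)
L(P, x) = (-6 + x)/(-23 + P) (L(P, x) = (x - 6)/(P - 23) = (-6 + x)/(-23 + P))
j(n) = 1678*√n
(1608694 - 2326842/(-1266489)) + j(L(-6, -10)) = (1608694 - 2326842/(-1266489)) + 1678*√((-6 - 10)/(-23 - 6)) = (1608694 - 2326842*(-1)/1266489) + 1678*√(-16/(-29)) = (1608694 - 1*(-36934/20103)) + 1678*√(-1/29*(-16)) = (1608694 + 36934/20103) + 1678*√(16/29) = 32339612416/20103 + 1678*(4*√29/29) = 32339612416/20103 + 6712*√29/29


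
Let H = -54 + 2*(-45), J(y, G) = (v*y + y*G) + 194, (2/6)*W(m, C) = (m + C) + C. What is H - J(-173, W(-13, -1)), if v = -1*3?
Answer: -8642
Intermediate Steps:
W(m, C) = 3*m + 6*C (W(m, C) = 3*((m + C) + C) = 3*((C + m) + C) = 3*(m + 2*C) = 3*m + 6*C)
v = -3
J(y, G) = 194 - 3*y + G*y (J(y, G) = (-3*y + y*G) + 194 = (-3*y + G*y) + 194 = 194 - 3*y + G*y)
H = -144 (H = -54 - 90 = -144)
H - J(-173, W(-13, -1)) = -144 - (194 - 3*(-173) + (3*(-13) + 6*(-1))*(-173)) = -144 - (194 + 519 + (-39 - 6)*(-173)) = -144 - (194 + 519 - 45*(-173)) = -144 - (194 + 519 + 7785) = -144 - 1*8498 = -144 - 8498 = -8642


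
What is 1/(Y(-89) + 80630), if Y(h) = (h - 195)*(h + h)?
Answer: 1/131182 ≈ 7.6230e-6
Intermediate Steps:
Y(h) = 2*h*(-195 + h) (Y(h) = (-195 + h)*(2*h) = 2*h*(-195 + h))
1/(Y(-89) + 80630) = 1/(2*(-89)*(-195 - 89) + 80630) = 1/(2*(-89)*(-284) + 80630) = 1/(50552 + 80630) = 1/131182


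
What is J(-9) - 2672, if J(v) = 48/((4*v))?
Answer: -8020/3 ≈ -2673.3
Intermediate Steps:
J(v) = 12/v (J(v) = 48*(1/(4*v)) = 12/v)
J(-9) - 2672 = 12/(-9) - 2672 = 12*(-⅑) - 2672 = -4/3 - 2672 = -8020/3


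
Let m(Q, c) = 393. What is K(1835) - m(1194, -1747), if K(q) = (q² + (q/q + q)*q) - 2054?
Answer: 6733838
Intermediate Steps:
K(q) = -2054 + q² + q*(1 + q) (K(q) = (q² + (1 + q)*q) - 2054 = (q² + q*(1 + q)) - 2054 = -2054 + q² + q*(1 + q))
K(1835) - m(1194, -1747) = (-2054 + 1835 + 2*1835²) - 1*393 = (-2054 + 1835 + 2*3367225) - 393 = (-2054 + 1835 + 6734450) - 393 = 6734231 - 393 = 6733838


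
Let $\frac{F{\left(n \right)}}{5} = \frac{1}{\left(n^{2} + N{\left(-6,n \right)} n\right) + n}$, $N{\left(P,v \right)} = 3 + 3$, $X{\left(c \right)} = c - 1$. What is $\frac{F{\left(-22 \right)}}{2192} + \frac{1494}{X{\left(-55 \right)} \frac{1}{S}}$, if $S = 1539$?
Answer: $- \frac{41579926337}{1012704} \approx -41058.0$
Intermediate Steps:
$X{\left(c \right)} = -1 + c$
$N{\left(P,v \right)} = 6$
$F{\left(n \right)} = \frac{5}{n^{2} + 7 n}$ ($F{\left(n \right)} = \frac{5}{\left(n^{2} + 6 n\right) + n} = \frac{5}{n^{2} + 7 n}$)
$\frac{F{\left(-22 \right)}}{2192} + \frac{1494}{X{\left(-55 \right)} \frac{1}{S}} = \frac{5 \frac{1}{-22} \frac{1}{7 - 22}}{2192} + \frac{1494}{\left(-1 - 55\right) \frac{1}{1539}} = 5 \left(- \frac{1}{22}\right) \frac{1}{-15} \cdot \frac{1}{2192} + \frac{1494}{\left(-56\right) \frac{1}{1539}} = 5 \left(- \frac{1}{22}\right) \left(- \frac{1}{15}\right) \frac{1}{2192} + \frac{1494}{- \frac{56}{1539}} = \frac{1}{66} \cdot \frac{1}{2192} + 1494 \left(- \frac{1539}{56}\right) = \frac{1}{144672} - \frac{1149633}{28} = - \frac{41579926337}{1012704}$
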